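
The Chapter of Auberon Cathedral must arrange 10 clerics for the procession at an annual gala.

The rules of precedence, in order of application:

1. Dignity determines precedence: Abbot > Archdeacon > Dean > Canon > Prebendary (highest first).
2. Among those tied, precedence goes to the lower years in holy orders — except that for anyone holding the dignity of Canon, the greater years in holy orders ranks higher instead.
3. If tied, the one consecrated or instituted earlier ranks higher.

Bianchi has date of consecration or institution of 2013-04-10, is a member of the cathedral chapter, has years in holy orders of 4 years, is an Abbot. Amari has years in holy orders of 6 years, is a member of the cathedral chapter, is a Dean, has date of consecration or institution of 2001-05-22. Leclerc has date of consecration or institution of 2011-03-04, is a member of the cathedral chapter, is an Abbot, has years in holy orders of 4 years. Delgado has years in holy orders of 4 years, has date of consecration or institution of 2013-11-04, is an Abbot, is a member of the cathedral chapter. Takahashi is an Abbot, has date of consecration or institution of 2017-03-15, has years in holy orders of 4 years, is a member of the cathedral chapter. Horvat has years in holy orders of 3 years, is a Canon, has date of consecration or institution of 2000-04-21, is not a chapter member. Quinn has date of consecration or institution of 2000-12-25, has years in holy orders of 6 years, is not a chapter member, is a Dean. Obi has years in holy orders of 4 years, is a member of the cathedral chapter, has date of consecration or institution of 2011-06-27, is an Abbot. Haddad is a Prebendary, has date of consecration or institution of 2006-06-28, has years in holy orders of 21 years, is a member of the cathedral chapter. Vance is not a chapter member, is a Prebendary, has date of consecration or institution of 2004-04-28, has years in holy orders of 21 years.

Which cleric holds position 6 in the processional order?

By dignity: Leclerc, Obi, Bianchi, Delgado and Takahashi (Abbot); then Quinn and Amari (Dean); then Horvat (Canon); then Vance and Haddad (Prebendary).
Leclerc, Obi, Bianchi, Delgado and Takahashi all have years in holy orders 4 years, so the next rule applies.
Among Leclerc, Obi, Bianchi, Delgado and Takahashi, by date of consecration or institution (earlier first): Leclerc (2011-03-04) before Obi (2011-06-27) before Bianchi (2013-04-10) before Delgado (2013-11-04) before Takahashi (2017-03-15).
Quinn and Amari both have years in holy orders 6 years, so the next rule applies.
Among Quinn and Amari, by date of consecration or institution (earlier first): Quinn (2000-12-25) before Amari (2001-05-22).
Vance and Haddad both have years in holy orders 21 years, so the next rule applies.
Among Vance and Haddad, by date of consecration or institution (earlier first): Vance (2004-04-28) before Haddad (2006-06-28).
Order: Leclerc, Obi, Bianchi, Delgado, Takahashi, Quinn, Amari, Horvat, Vance, Haddad.

Quinn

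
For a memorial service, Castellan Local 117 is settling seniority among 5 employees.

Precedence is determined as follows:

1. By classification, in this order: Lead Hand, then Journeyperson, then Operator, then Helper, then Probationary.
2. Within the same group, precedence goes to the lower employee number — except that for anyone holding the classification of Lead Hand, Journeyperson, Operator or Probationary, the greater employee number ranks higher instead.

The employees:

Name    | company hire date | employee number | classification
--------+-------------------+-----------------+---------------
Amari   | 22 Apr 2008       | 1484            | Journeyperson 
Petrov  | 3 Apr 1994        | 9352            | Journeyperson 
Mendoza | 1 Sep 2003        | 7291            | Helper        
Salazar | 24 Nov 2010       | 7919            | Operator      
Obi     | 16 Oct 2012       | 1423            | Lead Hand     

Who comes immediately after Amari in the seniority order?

Salazar

By classification: Obi (Lead Hand); then Petrov and Amari (Journeyperson); then Salazar (Operator); then Mendoza (Helper).
Among Petrov and Amari, by employee number (higher first) (reversed rule for this group): Petrov (9352) before Amari (1484).
Order: Obi, Petrov, Amari, Salazar, Mendoza.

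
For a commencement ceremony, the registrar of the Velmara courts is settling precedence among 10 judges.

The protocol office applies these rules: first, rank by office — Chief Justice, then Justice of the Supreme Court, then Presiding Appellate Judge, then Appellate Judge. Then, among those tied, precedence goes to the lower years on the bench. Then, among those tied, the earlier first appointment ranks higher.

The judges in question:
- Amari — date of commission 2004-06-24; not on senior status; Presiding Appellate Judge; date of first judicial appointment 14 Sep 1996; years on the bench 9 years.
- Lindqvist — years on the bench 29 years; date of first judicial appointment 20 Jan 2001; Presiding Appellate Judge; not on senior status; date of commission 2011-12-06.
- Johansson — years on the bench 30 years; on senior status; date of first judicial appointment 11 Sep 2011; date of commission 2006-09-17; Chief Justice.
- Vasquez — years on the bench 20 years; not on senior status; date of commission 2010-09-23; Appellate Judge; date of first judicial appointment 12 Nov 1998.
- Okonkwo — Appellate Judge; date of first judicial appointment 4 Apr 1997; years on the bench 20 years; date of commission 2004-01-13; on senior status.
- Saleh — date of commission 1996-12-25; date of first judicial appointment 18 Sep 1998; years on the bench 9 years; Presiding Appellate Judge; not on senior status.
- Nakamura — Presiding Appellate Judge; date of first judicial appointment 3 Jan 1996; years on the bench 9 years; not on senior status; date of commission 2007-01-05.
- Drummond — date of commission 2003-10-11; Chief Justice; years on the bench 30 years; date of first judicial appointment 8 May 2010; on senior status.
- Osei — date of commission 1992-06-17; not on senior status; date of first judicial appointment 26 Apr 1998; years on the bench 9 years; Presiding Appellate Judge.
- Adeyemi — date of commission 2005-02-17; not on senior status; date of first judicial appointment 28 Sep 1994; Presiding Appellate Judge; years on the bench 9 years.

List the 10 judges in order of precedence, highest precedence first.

By office: Drummond and Johansson (Chief Justice); then Adeyemi, Nakamura, Amari, Osei, Saleh and Lindqvist (Presiding Appellate Judge); then Okonkwo and Vasquez (Appellate Judge).
Drummond and Johansson both have years on the bench 30 years, so the next rule applies.
Among Drummond and Johansson, by date of first judicial appointment (earlier first): Drummond (8 May 2010) before Johansson (11 Sep 2011).
Among Adeyemi, Nakamura, Amari, Osei, Saleh and Lindqvist, by years on the bench (lower first): Adeyemi, Nakamura, Amari, Osei and Saleh (9 years) before Lindqvist (29 years).
Among Adeyemi, Nakamura, Amari, Osei and Saleh, by date of first judicial appointment (earlier first): Adeyemi (28 Sep 1994) before Nakamura (3 Jan 1996) before Amari (14 Sep 1996) before Osei (26 Apr 1998) before Saleh (18 Sep 1998).
Okonkwo and Vasquez both have years on the bench 20 years, so the next rule applies.
Among Okonkwo and Vasquez, by date of first judicial appointment (earlier first): Okonkwo (4 Apr 1997) before Vasquez (12 Nov 1998).
Full order: Drummond, Johansson, Adeyemi, Nakamura, Amari, Osei, Saleh, Lindqvist, Okonkwo, Vasquez.

Drummond, Johansson, Adeyemi, Nakamura, Amari, Osei, Saleh, Lindqvist, Okonkwo, Vasquez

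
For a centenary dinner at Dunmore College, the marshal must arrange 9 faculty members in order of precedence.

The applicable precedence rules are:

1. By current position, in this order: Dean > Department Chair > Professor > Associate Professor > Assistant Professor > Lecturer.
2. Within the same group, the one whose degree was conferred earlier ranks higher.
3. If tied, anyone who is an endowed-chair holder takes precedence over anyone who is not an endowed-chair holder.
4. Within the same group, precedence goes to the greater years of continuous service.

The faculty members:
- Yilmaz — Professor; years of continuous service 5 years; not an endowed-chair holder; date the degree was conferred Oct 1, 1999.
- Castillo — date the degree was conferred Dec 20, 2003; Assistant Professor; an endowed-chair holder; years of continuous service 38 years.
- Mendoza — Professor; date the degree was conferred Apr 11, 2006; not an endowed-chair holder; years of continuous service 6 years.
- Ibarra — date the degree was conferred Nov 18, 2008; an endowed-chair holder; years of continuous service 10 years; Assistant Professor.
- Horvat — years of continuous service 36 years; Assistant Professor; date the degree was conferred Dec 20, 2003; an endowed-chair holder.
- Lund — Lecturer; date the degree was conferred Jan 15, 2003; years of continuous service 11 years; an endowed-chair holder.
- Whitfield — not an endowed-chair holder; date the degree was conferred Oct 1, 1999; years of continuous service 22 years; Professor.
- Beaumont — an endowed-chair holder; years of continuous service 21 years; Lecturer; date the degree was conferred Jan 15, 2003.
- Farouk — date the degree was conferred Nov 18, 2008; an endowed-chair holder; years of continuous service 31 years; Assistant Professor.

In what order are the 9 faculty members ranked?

By current position: Whitfield, Yilmaz and Mendoza (Professor); then Castillo, Horvat, Farouk and Ibarra (Assistant Professor); then Beaumont and Lund (Lecturer).
Among Whitfield, Yilmaz and Mendoza, by date the degree was conferred (earlier first): Whitfield and Yilmaz (Oct 1, 1999) before Mendoza (Apr 11, 2006).
Whitfield and Yilmaz are each not an endowed-chair holder, so the next rule applies.
Among Whitfield and Yilmaz, by years of continuous service (higher first): Whitfield (22 years) before Yilmaz (5 years).
Among Castillo, Horvat, Farouk and Ibarra, by date the degree was conferred (earlier first): Castillo and Horvat (Dec 20, 2003) before Farouk and Ibarra (Nov 18, 2008).
Castillo and Horvat are each an endowed-chair holder, so the next rule applies.
Among Castillo and Horvat, by years of continuous service (higher first): Castillo (38 years) before Horvat (36 years).
Farouk and Ibarra are each an endowed-chair holder, so the next rule applies.
Among Farouk and Ibarra, by years of continuous service (higher first): Farouk (31 years) before Ibarra (10 years).
Beaumont and Lund both have date the degree was conferred Jan 15, 2003, so the next rule applies.
Beaumont and Lund are each an endowed-chair holder, so the next rule applies.
Among Beaumont and Lund, by years of continuous service (higher first): Beaumont (21 years) before Lund (11 years).
Full order: Whitfield, Yilmaz, Mendoza, Castillo, Horvat, Farouk, Ibarra, Beaumont, Lund.

Whitfield, Yilmaz, Mendoza, Castillo, Horvat, Farouk, Ibarra, Beaumont, Lund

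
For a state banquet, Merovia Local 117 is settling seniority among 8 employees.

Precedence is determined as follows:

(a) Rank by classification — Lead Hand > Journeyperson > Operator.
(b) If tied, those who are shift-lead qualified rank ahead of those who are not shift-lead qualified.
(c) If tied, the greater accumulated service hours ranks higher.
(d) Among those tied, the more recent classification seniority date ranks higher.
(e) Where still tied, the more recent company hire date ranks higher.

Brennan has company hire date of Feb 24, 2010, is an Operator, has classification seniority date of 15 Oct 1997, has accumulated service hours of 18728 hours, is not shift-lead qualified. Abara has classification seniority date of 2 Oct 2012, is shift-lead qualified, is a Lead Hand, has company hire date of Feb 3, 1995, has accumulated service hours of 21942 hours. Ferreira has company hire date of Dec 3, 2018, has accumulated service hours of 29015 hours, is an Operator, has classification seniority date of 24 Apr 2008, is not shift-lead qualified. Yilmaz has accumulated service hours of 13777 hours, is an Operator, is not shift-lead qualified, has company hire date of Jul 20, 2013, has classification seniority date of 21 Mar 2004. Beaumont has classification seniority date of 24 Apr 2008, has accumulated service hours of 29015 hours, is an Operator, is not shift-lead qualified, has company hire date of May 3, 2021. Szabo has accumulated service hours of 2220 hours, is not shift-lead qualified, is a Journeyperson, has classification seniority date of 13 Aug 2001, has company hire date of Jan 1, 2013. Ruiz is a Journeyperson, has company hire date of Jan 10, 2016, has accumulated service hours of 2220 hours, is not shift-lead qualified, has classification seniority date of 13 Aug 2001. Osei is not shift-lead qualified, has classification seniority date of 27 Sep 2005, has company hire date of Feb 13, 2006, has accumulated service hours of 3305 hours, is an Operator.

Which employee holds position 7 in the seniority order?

By classification: Abara (Lead Hand); then Ruiz and Szabo (Journeyperson); then Beaumont, Ferreira, Brennan, Yilmaz and Osei (Operator).
Ruiz and Szabo are each not shift-lead qualified, so the next rule applies.
Ruiz and Szabo both have accumulated service hours 2220 hours, so the next rule applies.
Ruiz and Szabo both have classification seniority date 13 Aug 2001, so the next rule applies.
Among Ruiz and Szabo, by company hire date (later first): Ruiz (Jan 10, 2016) before Szabo (Jan 1, 2013).
Beaumont, Ferreira, Brennan, Yilmaz and Osei are each not shift-lead qualified, so the next rule applies.
Among Beaumont, Ferreira, Brennan, Yilmaz and Osei, by accumulated service hours (higher first): Beaumont and Ferreira (29015 hours) before Brennan (18728 hours) before Yilmaz (13777 hours) before Osei (3305 hours).
Beaumont and Ferreira both have classification seniority date 24 Apr 2008, so the next rule applies.
Among Beaumont and Ferreira, by company hire date (later first): Beaumont (May 3, 2021) before Ferreira (Dec 3, 2018).
Order: Abara, Ruiz, Szabo, Beaumont, Ferreira, Brennan, Yilmaz, Osei.

Yilmaz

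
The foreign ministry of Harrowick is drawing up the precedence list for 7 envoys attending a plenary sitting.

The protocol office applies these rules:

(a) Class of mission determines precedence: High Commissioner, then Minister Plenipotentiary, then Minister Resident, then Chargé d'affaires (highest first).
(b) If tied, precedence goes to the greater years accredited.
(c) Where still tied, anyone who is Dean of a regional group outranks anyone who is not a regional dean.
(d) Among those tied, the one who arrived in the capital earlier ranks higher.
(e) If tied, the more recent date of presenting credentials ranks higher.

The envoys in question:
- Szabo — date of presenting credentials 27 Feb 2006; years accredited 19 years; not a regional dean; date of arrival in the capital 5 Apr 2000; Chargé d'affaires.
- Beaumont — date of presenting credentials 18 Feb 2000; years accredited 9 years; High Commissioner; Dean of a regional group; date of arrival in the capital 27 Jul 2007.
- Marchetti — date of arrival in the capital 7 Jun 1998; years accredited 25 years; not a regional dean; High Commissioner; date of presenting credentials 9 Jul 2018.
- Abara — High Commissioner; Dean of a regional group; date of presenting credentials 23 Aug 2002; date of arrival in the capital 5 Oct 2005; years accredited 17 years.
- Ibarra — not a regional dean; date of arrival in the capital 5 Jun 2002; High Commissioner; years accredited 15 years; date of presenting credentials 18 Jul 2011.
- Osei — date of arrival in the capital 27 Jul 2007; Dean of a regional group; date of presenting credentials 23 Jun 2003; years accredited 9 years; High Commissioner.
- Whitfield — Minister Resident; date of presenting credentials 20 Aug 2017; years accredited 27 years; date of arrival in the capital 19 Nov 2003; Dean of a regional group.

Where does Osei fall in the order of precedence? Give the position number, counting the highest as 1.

By class of mission: Marchetti, Abara, Ibarra, Osei and Beaumont (High Commissioner); then Whitfield (Minister Resident); then Szabo (Chargé d'affaires).
Among Marchetti, Abara, Ibarra, Osei and Beaumont, by years accredited (higher first): Marchetti (25 years) before Abara (17 years) before Ibarra (15 years) before Osei and Beaumont (9 years).
Osei and Beaumont are each Dean of a regional group, so the next rule applies.
Osei and Beaumont both have date of arrival in the capital 27 Jul 2007, so the next rule applies.
Among Osei and Beaumont, by date of presenting credentials (later first): Osei (23 Jun 2003) before Beaumont (18 Feb 2000).
Order: Marchetti, Abara, Ibarra, Osei, Beaumont, Whitfield, Szabo. So position 4.

4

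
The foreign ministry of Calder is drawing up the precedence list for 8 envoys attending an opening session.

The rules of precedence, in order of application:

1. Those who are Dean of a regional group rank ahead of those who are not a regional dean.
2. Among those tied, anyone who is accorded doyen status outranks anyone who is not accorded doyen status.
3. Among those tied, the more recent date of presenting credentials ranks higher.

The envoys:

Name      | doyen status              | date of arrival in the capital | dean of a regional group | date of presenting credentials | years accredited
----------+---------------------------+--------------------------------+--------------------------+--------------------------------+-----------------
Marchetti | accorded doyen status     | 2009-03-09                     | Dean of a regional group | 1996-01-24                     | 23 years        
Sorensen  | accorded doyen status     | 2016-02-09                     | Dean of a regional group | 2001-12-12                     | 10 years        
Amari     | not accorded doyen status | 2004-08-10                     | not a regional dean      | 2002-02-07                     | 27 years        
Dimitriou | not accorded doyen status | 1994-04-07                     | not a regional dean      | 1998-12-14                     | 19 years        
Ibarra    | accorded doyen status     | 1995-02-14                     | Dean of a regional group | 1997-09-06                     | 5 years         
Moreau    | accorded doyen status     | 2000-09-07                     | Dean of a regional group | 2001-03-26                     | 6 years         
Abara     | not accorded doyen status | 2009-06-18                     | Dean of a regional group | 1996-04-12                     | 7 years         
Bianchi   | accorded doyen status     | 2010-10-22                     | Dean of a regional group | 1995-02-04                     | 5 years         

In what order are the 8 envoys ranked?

Sorensen, Moreau, Ibarra, Marchetti, Bianchi, Abara, Amari, Dimitriou

By the first rule: Sorensen, Moreau, Ibarra, Marchetti, Bianchi and Abara (each Dean of a regional group); then Amari and Dimitriou (both not a regional dean).
Among Sorensen, Moreau, Ibarra, Marchetti, Bianchi and Abara, accorded doyen status before not accorded doyen status: Sorensen, Moreau, Ibarra, Marchetti and Bianchi (accorded doyen status) before Abara (not accorded doyen status).
Among Sorensen, Moreau, Ibarra, Marchetti and Bianchi, by date of presenting credentials (later first): Sorensen (2001-12-12) before Moreau (2001-03-26) before Ibarra (1997-09-06) before Marchetti (1996-01-24) before Bianchi (1995-02-04).
Amari and Dimitriou are each not accorded doyen status, so the next rule applies.
Among Amari and Dimitriou, by date of presenting credentials (later first): Amari (2002-02-07) before Dimitriou (1998-12-14).
Full order: Sorensen, Moreau, Ibarra, Marchetti, Bianchi, Abara, Amari, Dimitriou.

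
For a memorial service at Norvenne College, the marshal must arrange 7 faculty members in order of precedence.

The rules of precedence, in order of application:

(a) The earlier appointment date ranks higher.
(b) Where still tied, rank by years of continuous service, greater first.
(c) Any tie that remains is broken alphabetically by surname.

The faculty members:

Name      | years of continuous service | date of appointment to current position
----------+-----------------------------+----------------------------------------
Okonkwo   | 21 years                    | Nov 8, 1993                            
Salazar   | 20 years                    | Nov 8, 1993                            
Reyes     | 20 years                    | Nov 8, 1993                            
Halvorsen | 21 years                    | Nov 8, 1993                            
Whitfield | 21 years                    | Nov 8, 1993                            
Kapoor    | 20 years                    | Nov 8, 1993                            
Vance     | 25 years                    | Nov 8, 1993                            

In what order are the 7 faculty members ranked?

By date of appointment to current position (earlier first): Vance, Halvorsen, Okonkwo, Whitfield, Kapoor, Reyes and Salazar (each Nov 8, 1993).
Among Vance, Halvorsen, Okonkwo, Whitfield, Kapoor, Reyes and Salazar, by years of continuous service (higher first): Vance (25 years) before Halvorsen, Okonkwo and Whitfield (21 years) before Kapoor, Reyes and Salazar (20 years).
Among Halvorsen, Okonkwo and Whitfield, alphabetically by surname: Halvorsen before Okonkwo before Whitfield.
Among Kapoor, Reyes and Salazar, alphabetically by surname: Kapoor before Reyes before Salazar.
Full order: Vance, Halvorsen, Okonkwo, Whitfield, Kapoor, Reyes, Salazar.

Vance, Halvorsen, Okonkwo, Whitfield, Kapoor, Reyes, Salazar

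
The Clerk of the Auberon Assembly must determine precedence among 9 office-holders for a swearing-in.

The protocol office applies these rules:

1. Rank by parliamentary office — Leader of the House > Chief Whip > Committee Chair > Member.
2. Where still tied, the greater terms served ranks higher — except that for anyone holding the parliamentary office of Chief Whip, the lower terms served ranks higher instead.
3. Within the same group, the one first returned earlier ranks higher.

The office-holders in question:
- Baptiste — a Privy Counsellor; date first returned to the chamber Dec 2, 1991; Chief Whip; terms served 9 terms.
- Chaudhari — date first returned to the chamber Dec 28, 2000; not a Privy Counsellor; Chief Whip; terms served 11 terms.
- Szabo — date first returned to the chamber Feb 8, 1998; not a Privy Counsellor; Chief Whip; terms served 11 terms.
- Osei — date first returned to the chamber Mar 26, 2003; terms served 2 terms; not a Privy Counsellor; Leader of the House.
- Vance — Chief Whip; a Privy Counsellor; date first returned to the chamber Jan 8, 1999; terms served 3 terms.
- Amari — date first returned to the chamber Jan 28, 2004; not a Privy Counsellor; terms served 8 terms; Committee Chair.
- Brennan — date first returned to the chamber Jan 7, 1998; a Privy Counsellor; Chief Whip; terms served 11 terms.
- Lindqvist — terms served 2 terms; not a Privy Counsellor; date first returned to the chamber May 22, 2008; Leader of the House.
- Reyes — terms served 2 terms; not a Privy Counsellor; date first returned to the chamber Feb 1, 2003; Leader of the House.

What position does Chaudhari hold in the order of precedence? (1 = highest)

8

By parliamentary office: Reyes, Osei and Lindqvist (Leader of the House); then Vance, Baptiste, Brennan, Szabo and Chaudhari (Chief Whip); then Amari (Committee Chair).
Reyes, Osei and Lindqvist all have terms served 2 terms, so the next rule applies.
Among Reyes, Osei and Lindqvist, by date first returned to the chamber (earlier first): Reyes (Feb 1, 2003) before Osei (Mar 26, 2003) before Lindqvist (May 22, 2008).
Among Vance, Baptiste, Brennan, Szabo and Chaudhari, by terms served (lower first) (reversed rule for this group): Vance (3 terms) before Baptiste (9 terms) before Brennan, Szabo and Chaudhari (11 terms).
Among Brennan, Szabo and Chaudhari, by date first returned to the chamber (earlier first): Brennan (Jan 7, 1998) before Szabo (Feb 8, 1998) before Chaudhari (Dec 28, 2000).
Order: Reyes, Osei, Lindqvist, Vance, Baptiste, Brennan, Szabo, Chaudhari, Amari. So position 8.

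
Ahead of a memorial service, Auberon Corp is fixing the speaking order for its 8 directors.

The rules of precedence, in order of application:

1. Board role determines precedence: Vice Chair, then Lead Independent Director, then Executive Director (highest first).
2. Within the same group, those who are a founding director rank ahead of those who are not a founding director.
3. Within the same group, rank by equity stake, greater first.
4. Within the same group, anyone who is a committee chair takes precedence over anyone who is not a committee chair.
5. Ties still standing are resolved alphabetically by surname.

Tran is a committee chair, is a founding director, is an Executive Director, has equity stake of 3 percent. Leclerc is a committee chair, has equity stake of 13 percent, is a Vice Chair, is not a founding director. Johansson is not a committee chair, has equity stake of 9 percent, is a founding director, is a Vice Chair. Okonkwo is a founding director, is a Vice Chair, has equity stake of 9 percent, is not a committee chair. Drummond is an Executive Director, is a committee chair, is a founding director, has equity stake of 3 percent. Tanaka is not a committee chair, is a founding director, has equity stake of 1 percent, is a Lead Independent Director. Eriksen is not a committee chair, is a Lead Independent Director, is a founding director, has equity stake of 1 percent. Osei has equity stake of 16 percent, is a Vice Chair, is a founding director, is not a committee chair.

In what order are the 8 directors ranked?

By board role: Osei, Johansson, Okonkwo and Leclerc (Vice Chair); then Eriksen and Tanaka (Lead Independent Director); then Drummond and Tran (Executive Director).
Among Osei, Johansson, Okonkwo and Leclerc, a founding director before not a founding director: Osei, Johansson and Okonkwo (a founding director) before Leclerc (not a founding director).
Among Osei, Johansson and Okonkwo, by equity stake (higher first): Osei (16 percent) before Johansson and Okonkwo (9 percent).
Johansson and Okonkwo are each not a committee chair, so the next rule applies.
Among Johansson and Okonkwo, alphabetically by surname: Johansson before Okonkwo.
Eriksen and Tanaka are each a founding director, so the next rule applies.
Eriksen and Tanaka both have equity stake 1 percent, so the next rule applies.
Eriksen and Tanaka are each not a committee chair, so the next rule applies.
Among Eriksen and Tanaka, alphabetically by surname: Eriksen before Tanaka.
Drummond and Tran are each a founding director, so the next rule applies.
Drummond and Tran both have equity stake 3 percent, so the next rule applies.
Drummond and Tran are each a committee chair, so the next rule applies.
Among Drummond and Tran, alphabetically by surname: Drummond before Tran.
Full order: Osei, Johansson, Okonkwo, Leclerc, Eriksen, Tanaka, Drummond, Tran.

Osei, Johansson, Okonkwo, Leclerc, Eriksen, Tanaka, Drummond, Tran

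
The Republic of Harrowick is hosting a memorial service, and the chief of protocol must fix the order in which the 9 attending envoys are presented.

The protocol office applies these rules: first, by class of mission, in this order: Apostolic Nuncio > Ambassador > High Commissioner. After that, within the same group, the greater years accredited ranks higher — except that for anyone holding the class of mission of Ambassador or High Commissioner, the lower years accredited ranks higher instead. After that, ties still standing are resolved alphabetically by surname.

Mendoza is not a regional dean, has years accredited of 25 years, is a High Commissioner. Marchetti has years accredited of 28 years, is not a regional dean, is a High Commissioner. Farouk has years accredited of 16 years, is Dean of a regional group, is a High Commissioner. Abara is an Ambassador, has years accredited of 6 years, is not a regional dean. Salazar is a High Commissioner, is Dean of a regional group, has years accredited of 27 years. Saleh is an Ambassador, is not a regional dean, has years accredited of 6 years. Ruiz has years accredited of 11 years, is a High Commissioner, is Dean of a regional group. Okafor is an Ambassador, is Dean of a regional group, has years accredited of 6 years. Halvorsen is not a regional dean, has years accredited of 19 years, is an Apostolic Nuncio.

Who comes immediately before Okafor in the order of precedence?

By class of mission: Halvorsen (Apostolic Nuncio); then Abara, Okafor and Saleh (Ambassador); then Ruiz, Farouk, Mendoza, Salazar and Marchetti (High Commissioner).
Abara, Okafor and Saleh all have years accredited 6 years, so the next rule applies.
Among Abara, Okafor and Saleh, alphabetically by surname: Abara before Okafor before Saleh.
Among Ruiz, Farouk, Mendoza, Salazar and Marchetti, by years accredited (lower first) (reversed rule for this group): Ruiz (11 years) before Farouk (16 years) before Mendoza (25 years) before Salazar (27 years) before Marchetti (28 years).
Order: Halvorsen, Abara, Okafor, Saleh, Ruiz, Farouk, Mendoza, Salazar, Marchetti.

Abara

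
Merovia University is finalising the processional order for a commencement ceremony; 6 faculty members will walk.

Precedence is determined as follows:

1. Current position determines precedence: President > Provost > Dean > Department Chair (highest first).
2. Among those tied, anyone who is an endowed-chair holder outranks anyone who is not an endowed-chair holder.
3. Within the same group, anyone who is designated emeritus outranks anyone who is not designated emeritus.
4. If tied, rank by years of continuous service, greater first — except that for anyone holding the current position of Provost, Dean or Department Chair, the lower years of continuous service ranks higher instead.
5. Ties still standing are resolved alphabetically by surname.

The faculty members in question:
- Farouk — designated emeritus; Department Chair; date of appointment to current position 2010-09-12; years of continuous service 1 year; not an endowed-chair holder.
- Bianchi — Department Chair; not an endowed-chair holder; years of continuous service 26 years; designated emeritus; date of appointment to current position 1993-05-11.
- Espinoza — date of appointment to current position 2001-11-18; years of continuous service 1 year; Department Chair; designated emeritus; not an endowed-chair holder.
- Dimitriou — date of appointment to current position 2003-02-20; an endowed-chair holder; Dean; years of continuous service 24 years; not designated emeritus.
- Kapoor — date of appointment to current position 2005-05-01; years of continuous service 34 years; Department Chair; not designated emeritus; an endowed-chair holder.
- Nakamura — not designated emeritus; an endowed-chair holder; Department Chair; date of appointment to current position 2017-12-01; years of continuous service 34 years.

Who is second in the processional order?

Kapoor

By current position: Dimitriou (Dean); then Kapoor, Nakamura, Espinoza, Farouk and Bianchi (Department Chair).
Among Kapoor, Nakamura, Espinoza, Farouk and Bianchi, an endowed-chair holder before not an endowed-chair holder: Kapoor and Nakamura (an endowed-chair holder) before Espinoza, Farouk and Bianchi (not an endowed-chair holder).
Kapoor and Nakamura are each not designated emeritus, so the next rule applies.
Kapoor and Nakamura both have years of continuous service 34 years, so the next rule applies.
Among Kapoor and Nakamura, alphabetically by surname: Kapoor before Nakamura.
Espinoza, Farouk and Bianchi are each designated emeritus, so the next rule applies.
Among Espinoza, Farouk and Bianchi, by years of continuous service (lower first) (reversed rule for this group): Espinoza and Farouk (1 year) before Bianchi (26 years).
Among Espinoza and Farouk, alphabetically by surname: Espinoza before Farouk.
Order: Dimitriou, Kapoor, Nakamura, Espinoza, Farouk, Bianchi.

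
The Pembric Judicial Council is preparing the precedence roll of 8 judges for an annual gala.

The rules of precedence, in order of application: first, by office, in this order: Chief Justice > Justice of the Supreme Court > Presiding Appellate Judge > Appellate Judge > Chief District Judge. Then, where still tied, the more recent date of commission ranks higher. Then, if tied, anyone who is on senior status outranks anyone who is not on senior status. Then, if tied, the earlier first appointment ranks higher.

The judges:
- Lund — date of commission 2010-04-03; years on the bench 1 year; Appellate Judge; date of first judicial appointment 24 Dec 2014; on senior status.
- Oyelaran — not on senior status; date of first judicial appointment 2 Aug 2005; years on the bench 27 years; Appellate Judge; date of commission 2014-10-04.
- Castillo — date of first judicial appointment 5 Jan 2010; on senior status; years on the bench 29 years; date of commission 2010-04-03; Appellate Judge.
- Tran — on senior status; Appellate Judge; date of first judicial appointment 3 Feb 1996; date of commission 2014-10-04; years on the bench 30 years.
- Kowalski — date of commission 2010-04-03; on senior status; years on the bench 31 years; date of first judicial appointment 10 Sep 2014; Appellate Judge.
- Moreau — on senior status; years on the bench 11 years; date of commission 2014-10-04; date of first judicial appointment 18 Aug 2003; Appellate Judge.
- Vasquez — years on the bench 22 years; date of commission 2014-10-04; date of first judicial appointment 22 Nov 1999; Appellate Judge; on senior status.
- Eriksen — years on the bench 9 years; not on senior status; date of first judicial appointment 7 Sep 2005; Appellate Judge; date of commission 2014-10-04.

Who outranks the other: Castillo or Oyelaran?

By office: Tran, Vasquez, Moreau, Oyelaran, Eriksen, Castillo, Kowalski and Lund (Appellate Judge).
Among Tran, Vasquez, Moreau, Oyelaran, Eriksen, Castillo, Kowalski and Lund, by date of commission (later first): Tran, Vasquez, Moreau, Oyelaran and Eriksen (2014-10-04) before Castillo, Kowalski and Lund (2010-04-03).
Among Tran, Vasquez, Moreau, Oyelaran and Eriksen, on senior status before not on senior status: Tran, Vasquez and Moreau (on senior status) before Oyelaran and Eriksen (not on senior status).
Among Tran, Vasquez and Moreau, by date of first judicial appointment (earlier first): Tran (3 Feb 1996) before Vasquez (22 Nov 1999) before Moreau (18 Aug 2003).
Among Oyelaran and Eriksen, by date of first judicial appointment (earlier first): Oyelaran (2 Aug 2005) before Eriksen (7 Sep 2005).
Castillo, Kowalski and Lund are each on senior status, so the next rule applies.
Among Castillo, Kowalski and Lund, by date of first judicial appointment (earlier first): Castillo (5 Jan 2010) before Kowalski (10 Sep 2014) before Lund (24 Dec 2014).
So Oyelaran takes precedence.

Oyelaran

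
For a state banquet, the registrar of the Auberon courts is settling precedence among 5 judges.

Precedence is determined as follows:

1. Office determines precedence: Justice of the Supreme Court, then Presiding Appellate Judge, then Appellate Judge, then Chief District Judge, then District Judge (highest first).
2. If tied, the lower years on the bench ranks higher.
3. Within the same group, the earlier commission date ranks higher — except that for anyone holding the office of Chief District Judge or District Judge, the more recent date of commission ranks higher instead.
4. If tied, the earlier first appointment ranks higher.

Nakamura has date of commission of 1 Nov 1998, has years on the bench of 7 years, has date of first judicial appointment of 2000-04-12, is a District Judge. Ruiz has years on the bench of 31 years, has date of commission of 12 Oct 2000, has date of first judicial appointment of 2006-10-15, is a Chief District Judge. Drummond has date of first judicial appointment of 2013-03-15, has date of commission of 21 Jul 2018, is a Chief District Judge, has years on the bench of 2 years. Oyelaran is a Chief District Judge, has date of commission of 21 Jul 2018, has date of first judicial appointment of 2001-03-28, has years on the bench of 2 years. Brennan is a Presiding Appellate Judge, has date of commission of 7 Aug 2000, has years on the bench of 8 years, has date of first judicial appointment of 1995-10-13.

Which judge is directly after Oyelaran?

Drummond

By office: Brennan (Presiding Appellate Judge); then Oyelaran, Drummond and Ruiz (Chief District Judge); then Nakamura (District Judge).
Among Oyelaran, Drummond and Ruiz, by years on the bench (lower first): Oyelaran and Drummond (2 years) before Ruiz (31 years).
Oyelaran and Drummond both have date of commission 21 Jul 2018, so the next rule applies.
Among Oyelaran and Drummond, by date of first judicial appointment (earlier first): Oyelaran (2001-03-28) before Drummond (2013-03-15).
Order: Brennan, Oyelaran, Drummond, Ruiz, Nakamura.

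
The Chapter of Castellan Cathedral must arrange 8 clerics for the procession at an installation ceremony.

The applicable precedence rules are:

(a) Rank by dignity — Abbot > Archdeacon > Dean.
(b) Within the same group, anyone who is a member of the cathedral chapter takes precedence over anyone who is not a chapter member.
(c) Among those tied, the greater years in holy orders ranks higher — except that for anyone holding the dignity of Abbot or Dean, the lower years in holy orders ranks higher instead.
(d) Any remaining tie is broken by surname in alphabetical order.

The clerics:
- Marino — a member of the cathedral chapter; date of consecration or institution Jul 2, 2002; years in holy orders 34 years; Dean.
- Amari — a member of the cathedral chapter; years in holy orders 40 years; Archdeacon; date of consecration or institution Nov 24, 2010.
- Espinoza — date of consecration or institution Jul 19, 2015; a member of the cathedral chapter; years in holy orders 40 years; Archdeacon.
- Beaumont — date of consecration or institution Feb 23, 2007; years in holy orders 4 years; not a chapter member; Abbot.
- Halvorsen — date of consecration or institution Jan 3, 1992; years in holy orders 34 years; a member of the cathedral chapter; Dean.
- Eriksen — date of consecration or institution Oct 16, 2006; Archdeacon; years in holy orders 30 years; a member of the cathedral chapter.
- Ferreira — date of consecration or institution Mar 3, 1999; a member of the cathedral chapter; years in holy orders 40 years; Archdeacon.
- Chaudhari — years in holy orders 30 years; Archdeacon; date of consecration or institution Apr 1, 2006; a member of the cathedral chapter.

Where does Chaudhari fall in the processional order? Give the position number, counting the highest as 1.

By dignity: Beaumont (Abbot); then Amari, Espinoza, Ferreira, Chaudhari and Eriksen (Archdeacon); then Halvorsen and Marino (Dean).
Amari, Espinoza, Ferreira, Chaudhari and Eriksen are each a member of the cathedral chapter, so the next rule applies.
Among Amari, Espinoza, Ferreira, Chaudhari and Eriksen, by years in holy orders (higher first): Amari, Espinoza and Ferreira (40 years) before Chaudhari and Eriksen (30 years).
Among Amari, Espinoza and Ferreira, alphabetically by surname: Amari before Espinoza before Ferreira.
Among Chaudhari and Eriksen, alphabetically by surname: Chaudhari before Eriksen.
Halvorsen and Marino are each a member of the cathedral chapter, so the next rule applies.
Halvorsen and Marino both have years in holy orders 34 years, so the next rule applies.
Among Halvorsen and Marino, alphabetically by surname: Halvorsen before Marino.
Order: Beaumont, Amari, Espinoza, Ferreira, Chaudhari, Eriksen, Halvorsen, Marino. So position 5.

5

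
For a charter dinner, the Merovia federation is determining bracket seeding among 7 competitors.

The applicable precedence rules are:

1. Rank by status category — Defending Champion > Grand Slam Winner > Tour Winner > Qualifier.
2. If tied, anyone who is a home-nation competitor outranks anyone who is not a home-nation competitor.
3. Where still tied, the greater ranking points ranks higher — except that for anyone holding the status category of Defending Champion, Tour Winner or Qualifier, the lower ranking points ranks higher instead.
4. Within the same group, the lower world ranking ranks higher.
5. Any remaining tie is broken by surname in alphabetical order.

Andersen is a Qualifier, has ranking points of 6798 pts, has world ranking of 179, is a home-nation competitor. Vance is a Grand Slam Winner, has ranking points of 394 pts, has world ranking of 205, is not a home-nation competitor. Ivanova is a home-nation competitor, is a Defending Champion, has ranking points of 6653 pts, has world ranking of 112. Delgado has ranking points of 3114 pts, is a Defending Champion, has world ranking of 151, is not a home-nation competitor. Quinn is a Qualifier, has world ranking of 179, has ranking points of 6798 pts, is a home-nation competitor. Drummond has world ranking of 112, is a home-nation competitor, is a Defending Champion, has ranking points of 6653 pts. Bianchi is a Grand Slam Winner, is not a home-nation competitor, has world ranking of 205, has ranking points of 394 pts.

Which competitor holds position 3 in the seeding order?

Delgado

By status category: Drummond, Ivanova and Delgado (Defending Champion); then Bianchi and Vance (Grand Slam Winner); then Andersen and Quinn (Qualifier).
Among Drummond, Ivanova and Delgado, a home-nation competitor before not a home-nation competitor: Drummond and Ivanova (a home-nation competitor) before Delgado (not a home-nation competitor).
Drummond and Ivanova both have ranking points 6653 pts, so the next rule applies.
Drummond and Ivanova both have world ranking 112, so the next rule applies.
Among Drummond and Ivanova, alphabetically by surname: Drummond before Ivanova.
Bianchi and Vance are each not a home-nation competitor, so the next rule applies.
Bianchi and Vance both have ranking points 394 pts, so the next rule applies.
Bianchi and Vance both have world ranking 205, so the next rule applies.
Among Bianchi and Vance, alphabetically by surname: Bianchi before Vance.
Andersen and Quinn are each a home-nation competitor, so the next rule applies.
Andersen and Quinn both have ranking points 6798 pts, so the next rule applies.
Andersen and Quinn both have world ranking 179, so the next rule applies.
Among Andersen and Quinn, alphabetically by surname: Andersen before Quinn.
Order: Drummond, Ivanova, Delgado, Bianchi, Vance, Andersen, Quinn.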